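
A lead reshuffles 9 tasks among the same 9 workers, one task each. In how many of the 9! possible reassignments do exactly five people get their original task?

Pick the 5 fixed positions: C(9,5) = 126 ways.
The other 4 form a derangement: !4 = 9.
Total: 126 × 9 = 1134.

1134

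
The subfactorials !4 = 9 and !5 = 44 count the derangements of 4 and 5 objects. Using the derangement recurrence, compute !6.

!6 = (6-1)·(!5 + !4) = 5·(44 + 9) = 5·53 = 265.

265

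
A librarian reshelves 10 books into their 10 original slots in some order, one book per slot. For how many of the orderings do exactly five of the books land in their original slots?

Choose which 5 of the 10 are fixed: C(10,5) = 252.
The remaining 5 must be deranged: !5 = 44.
Total: 252 × 44 = 11088.

11088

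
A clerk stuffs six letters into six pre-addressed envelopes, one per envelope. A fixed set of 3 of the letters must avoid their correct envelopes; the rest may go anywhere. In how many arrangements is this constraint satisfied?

Inclusion-exclusion on the 3 forbidden self-matches:
Σ_{j=0}^{3} (-1)^j C(3,j)(6-j)!
= C(3,0)·6! - C(3,1)·5! + C(3,2)·4! - C(3,3)·3!
= 720 - 360 + 72 - 6
= 426

426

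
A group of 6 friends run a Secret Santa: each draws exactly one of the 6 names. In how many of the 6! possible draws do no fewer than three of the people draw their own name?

56

Sum C(6,i)·!(6-i) for i = 3..6:
  i=3: C(6,3)·!3 = 20·2 = 40
  i=4: C(6,4)·!2 = 15·1 = 15
  i=5: C(6,5)·!1 = 6·0 = 0
  i=6: C(6,6)·!0 = 1·1 = 1
Total = 56.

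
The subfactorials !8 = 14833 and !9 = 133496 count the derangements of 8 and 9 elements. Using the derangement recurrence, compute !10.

1334961

!10 = (10-1)·(!9 + !8) = 9·(133496 + 14833) = 9·148329 = 1334961.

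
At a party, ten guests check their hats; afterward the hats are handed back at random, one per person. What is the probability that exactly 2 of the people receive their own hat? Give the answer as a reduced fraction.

2119/11520

Favorable outcomes: C(10,2)·!8 = 45·14833 = 667485.
Total outcomes: 10! = 3628800.
Probability = 667485/3628800 = 2119/11520.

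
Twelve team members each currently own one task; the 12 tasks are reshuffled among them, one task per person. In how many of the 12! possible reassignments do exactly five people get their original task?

1468368

Pick the 5 fixed positions: C(12,5) = 792 ways.
The other 7 form a derangement: !7 = 1854.
Total: 792 × 1854 = 1468368.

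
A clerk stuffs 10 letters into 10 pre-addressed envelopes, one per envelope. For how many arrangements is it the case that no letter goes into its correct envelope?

!10 is the nearest integer to 10!/e.
10! = 3628800, and 3628800/e ≈ 1334960.92, so !10 = 1334961.

1334961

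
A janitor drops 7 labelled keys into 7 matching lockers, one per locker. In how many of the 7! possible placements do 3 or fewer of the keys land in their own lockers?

4948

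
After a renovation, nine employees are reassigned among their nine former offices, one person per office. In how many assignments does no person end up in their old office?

133496

The number of derangements of 9 is !9 = Σ_{k=0}^{9} (-1)^k·9!/k!
= 9! - 9!/1! + 9!/2! - 9!/3! + 9!/4! - 9!/5! + 9!/6! - 9!/7! + 9!/8! - 9!/9!
= 362880 - 362880 + 181440 - 60480 + 15120 - 3024 + 504 - 72 + 9 - 1
= 133496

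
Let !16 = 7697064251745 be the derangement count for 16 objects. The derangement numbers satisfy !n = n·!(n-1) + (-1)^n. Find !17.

130850092279664

!17 = 17·7697064251745 - 1 = 130850092279664.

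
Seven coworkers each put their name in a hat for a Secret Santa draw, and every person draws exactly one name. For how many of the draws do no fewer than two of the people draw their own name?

1331

# with exactly i fixed is C(7,i)·!(7-i); sum over i=2..7:
  i=2: C(7,2)·!5 = 21·44 = 924
  i=3: C(7,3)·!4 = 35·9 = 315
  i=4: C(7,4)·!3 = 35·2 = 70
  i=5: C(7,5)·!2 = 21·1 = 21
  i=6: C(7,6)·!1 = 7·0 = 0
  i=7: C(7,7)·!0 = 1·1 = 1
Total = 1331.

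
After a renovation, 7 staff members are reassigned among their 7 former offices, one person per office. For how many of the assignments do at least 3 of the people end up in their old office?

# with exactly i fixed is C(7,i)·!(7-i); sum over i=3..7:
  i=3: C(7,3)·!4 = 35·9 = 315
  i=4: C(7,4)·!3 = 35·2 = 70
  i=5: C(7,5)·!2 = 21·1 = 21
  i=6: C(7,6)·!1 = 7·0 = 0
  i=7: C(7,7)·!0 = 1·1 = 1
Total = 407.

407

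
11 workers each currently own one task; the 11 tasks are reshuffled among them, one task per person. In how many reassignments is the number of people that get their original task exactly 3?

2447445

Pick the 3 fixed positions: C(11,3) = 165 ways.
The remaining 8 must be deranged: !8 = 14833.
Total: 165 × 14833 = 2447445.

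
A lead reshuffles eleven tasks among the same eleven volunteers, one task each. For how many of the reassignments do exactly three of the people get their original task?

2447445

Pick the 3 fixed positions: C(11,3) = 165 ways.
The remaining 8 must be deranged: !8 = 14833.
Total: 165 × 14833 = 2447445.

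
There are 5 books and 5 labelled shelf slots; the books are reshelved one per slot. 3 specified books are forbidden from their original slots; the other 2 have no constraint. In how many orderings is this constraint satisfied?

64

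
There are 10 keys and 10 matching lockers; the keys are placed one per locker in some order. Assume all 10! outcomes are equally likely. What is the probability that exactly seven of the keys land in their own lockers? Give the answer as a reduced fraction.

Favorable outcomes: C(10,7)·!3 = 120·2 = 240.
Total outcomes: 10! = 3628800.
Probability = 240/3628800 = 1/15120.

1/15120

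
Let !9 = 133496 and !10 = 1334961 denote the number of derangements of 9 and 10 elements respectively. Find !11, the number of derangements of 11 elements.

14684570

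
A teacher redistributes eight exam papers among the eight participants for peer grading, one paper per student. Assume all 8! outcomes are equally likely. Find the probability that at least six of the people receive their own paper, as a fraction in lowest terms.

29/40320

Favorable outcomes: Σ_{i≥6} C(8,i)·!(8-i) = 28·1 + 8·0 + 1·1 = 29.
Total outcomes: 8! = 40320.
Probability = 29/40320 = 29/40320.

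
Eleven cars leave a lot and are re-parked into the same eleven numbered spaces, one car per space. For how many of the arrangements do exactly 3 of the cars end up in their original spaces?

2447445

Pick the 3 fixed positions: C(11,3) = 165 ways.
The other 8 form a derangement: !8 = 14833.
Total: 165 × 14833 = 2447445.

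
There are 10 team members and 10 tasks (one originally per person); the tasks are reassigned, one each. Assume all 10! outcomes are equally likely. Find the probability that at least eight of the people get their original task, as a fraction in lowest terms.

23/1814400

Favorable outcomes: Σ_{i≥8} C(10,i)·!(10-i) = 45·1 + 10·0 + 1·1 = 46.
Total outcomes: 10! = 3628800.
Probability = 46/3628800 = 23/1814400.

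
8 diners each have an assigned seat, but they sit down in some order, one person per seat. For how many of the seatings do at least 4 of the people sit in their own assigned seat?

771

# with exactly i fixed is C(8,i)·!(8-i); sum over i=4..8:
  i=4: C(8,4)·!4 = 70·9 = 630
  i=5: C(8,5)·!3 = 56·2 = 112
  i=6: C(8,6)·!2 = 28·1 = 28
  i=7: C(8,7)·!1 = 8·0 = 0
  i=8: C(8,8)·!0 = 1·1 = 1
Total = 771.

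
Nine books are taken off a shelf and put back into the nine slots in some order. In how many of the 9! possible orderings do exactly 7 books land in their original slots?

36

Choose which 7 of the 9 are fixed: C(9,7) = 36.
The other 2 form a derangement: !2 = 1.
Total: 36 × 1 = 36.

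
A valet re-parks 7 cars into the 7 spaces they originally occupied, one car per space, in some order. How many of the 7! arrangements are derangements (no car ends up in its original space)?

The number of derangements of 7 is !7 = Σ_{k=0}^{7} (-1)^k·7!/k!
= 7! - 7!/1! + 7!/2! - 7!/3! + 7!/4! - 7!/5! + 7!/6! - 7!/7!
= 5040 - 5040 + 2520 - 840 + 210 - 42 + 7 - 1
= 1854

1854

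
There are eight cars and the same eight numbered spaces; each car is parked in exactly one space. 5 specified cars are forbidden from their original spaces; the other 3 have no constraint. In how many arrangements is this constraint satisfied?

Let A_j be the event that the j-th constrained one is fixed. By inclusion-exclusion over the 5 events:
Σ_{j=0}^{5} (-1)^j C(5,j)(8-j)!
= C(5,0)·8! - C(5,1)·7! + C(5,2)·6! - C(5,3)·5! + C(5,4)·4! - C(5,5)·3!
= 40320 - 25200 + 7200 - 1200 + 120 - 6
= 21234

21234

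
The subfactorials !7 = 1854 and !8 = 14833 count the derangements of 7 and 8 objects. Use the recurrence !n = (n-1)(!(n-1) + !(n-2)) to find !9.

!9 = (9-1)·(!8 + !7) = 8·(14833 + 1854) = 8·16687 = 133496.

133496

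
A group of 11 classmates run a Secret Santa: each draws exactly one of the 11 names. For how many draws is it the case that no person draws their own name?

14684570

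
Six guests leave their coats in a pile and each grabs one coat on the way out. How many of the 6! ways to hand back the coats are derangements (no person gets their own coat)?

265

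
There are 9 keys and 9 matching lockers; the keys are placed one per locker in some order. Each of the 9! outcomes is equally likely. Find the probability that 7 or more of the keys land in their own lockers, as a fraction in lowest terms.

37/362880

Favorable outcomes: Σ_{i≥7} C(9,i)·!(9-i) = 36·1 + 9·0 + 1·1 = 37.
Total outcomes: 9! = 362880.
Probability = 37/362880 = 37/362880.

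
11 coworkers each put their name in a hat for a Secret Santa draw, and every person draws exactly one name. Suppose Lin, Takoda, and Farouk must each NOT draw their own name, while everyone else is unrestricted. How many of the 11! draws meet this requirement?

30078720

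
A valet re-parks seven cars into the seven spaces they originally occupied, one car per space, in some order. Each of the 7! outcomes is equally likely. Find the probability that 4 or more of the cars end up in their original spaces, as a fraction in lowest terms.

Favorable outcomes: Σ_{i≥4} C(7,i)·!(7-i) = 35·2 + 21·1 + 7·0 + 1·1 = 92.
Total outcomes: 7! = 5040.
Probability = 92/5040 = 23/1260.

23/1260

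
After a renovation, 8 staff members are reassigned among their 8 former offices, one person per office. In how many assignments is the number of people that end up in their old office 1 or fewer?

29665

# with exactly i fixed is C(8,i)·!(8-i); sum over i=0..1:
  i=0: C(8,0)·!8 = 1·14833 = 14833
  i=1: C(8,1)·!7 = 8·1854 = 14832
Total = 29665.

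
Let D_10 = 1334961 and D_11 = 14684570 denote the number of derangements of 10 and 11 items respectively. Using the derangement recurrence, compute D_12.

176214841

D_12 = (12-1)·(D_11 + D_10) = 11·(14684570 + 1334961) = 11·16019531 = 176214841.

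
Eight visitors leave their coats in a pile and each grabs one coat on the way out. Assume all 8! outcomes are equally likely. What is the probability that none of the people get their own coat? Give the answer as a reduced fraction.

2119/5760

Favorable outcomes: !8 = 14833.
Total outcomes: 8! = 40320.
Probability = 14833/40320 = 2119/5760.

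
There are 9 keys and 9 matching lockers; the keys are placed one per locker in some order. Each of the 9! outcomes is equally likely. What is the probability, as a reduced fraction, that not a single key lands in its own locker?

16687/45360

Favorable outcomes: !9 = 133496.
Total outcomes: 9! = 362880.
Probability = 133496/362880 = 16687/45360.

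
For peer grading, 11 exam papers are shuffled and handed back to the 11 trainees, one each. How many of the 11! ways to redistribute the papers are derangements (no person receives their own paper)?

14684570

Recurrence: !11 = 11·!10 + (-1)^11.
!11 = 11·1334961 - 1 = 14684570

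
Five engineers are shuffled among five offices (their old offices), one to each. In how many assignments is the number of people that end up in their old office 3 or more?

Sum C(5,i)·!(5-i) for i = 3..5:
  i=3: C(5,3)·!2 = 10·1 = 10
  i=4: C(5,4)·!1 = 5·0 = 0
  i=5: C(5,5)·!0 = 1·1 = 1
Total = 11.

11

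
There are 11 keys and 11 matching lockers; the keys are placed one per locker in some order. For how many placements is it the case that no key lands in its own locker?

14684570

!11 is the nearest integer to 11!/e.
11! = 39916800, and 39916800/e ≈ 14684570.08, so !11 = 14684570.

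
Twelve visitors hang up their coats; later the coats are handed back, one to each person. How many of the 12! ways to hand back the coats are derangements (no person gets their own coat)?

By inclusion-exclusion, !12 = Σ (-1)^k · 12!/k! for k=0..12
= 12! - 12!/1! + 12!/2! - 12!/3! + 12!/4! - 12!/5! + 12!/6! - 12!/7! + 12!/8! - 12!/9! + 12!/10! - 12!/11! + 12!/12!
= 479001600 - 479001600 + 239500800 - 79833600 + 19958400 - 3991680 + 665280 - 95040 + 11880 - 1320 + 132 - 12 + 1
= 176214841

176214841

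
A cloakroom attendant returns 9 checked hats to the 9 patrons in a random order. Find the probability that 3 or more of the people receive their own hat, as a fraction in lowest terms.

Favorable outcomes: Σ_{i≥3} C(9,i)·!(9-i) = 84·265 + 126·44 + 126·9 + 84·2 + 36·1 + 9·0 + 1·1 = 29143.
Total outcomes: 9! = 362880.
Probability = 29143/362880 = 29143/362880.

29143/362880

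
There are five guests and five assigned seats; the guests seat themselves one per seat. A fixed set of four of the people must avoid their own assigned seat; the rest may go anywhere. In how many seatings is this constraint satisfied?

53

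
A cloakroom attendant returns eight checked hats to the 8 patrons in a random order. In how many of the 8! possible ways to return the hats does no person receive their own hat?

14833

!8 = 8! · Σ_{k=0}^{8} (-1)^k/k!
= 8! - 8!/1! + 8!/2! - 8!/3! + 8!/4! - 8!/5! + 8!/6! - 8!/7! + 8!/8!
= 40320 - 40320 + 20160 - 6720 + 1680 - 336 + 56 - 8 + 1
= 14833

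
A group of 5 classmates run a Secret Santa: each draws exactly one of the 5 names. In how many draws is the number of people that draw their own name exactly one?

Choose which one of the 5 is fixed: C(5,1) = 5.
The remaining 4 must be deranged: !4 = 9.
Total: 5 × 9 = 45.

45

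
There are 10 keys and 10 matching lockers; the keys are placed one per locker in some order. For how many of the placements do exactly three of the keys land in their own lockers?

Choose which 3 of the 10 are fixed: C(10,3) = 120.
The other 7 form a derangement: !7 = 1854.
Total: 120 × 1854 = 222480.

222480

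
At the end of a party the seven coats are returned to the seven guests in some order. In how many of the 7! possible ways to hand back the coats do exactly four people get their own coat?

Pick the 4 fixed positions: C(7,4) = 35 ways.
The remaining 3 must be deranged: !3 = 2.
Total: 35 × 2 = 70.

70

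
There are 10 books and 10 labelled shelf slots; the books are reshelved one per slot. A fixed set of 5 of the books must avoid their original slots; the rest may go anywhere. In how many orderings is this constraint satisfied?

2170680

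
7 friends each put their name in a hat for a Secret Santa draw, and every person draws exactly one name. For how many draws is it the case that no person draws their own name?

1854

By inclusion-exclusion, !7 = Σ (-1)^k · 7!/k! for k=0..7
= 7! - 7!/1! + 7!/2! - 7!/3! + 7!/4! - 7!/5! + 7!/6! - 7!/7!
= 5040 - 5040 + 2520 - 840 + 210 - 42 + 7 - 1
= 1854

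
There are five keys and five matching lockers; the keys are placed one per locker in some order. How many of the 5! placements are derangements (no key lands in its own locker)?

44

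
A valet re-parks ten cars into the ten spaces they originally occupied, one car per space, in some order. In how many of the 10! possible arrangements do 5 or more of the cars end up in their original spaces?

13264

# with exactly i fixed is C(10,i)·!(10-i); sum over i=5..10:
  i=5: C(10,5)·!5 = 252·44 = 11088
  i=6: C(10,6)·!4 = 210·9 = 1890
  i=7: C(10,7)·!3 = 120·2 = 240
  i=8: C(10,8)·!2 = 45·1 = 45
  i=9: C(10,9)·!1 = 10·0 = 0
  i=10: C(10,10)·!0 = 1·1 = 1
Total = 13264.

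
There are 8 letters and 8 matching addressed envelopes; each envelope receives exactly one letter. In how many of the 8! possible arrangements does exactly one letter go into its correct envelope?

14832

Pick the single fixed position: C(8,1) = 8 ways.
The remaining 7 must be deranged: !7 = 1854.
Total: 8 × 1854 = 14832.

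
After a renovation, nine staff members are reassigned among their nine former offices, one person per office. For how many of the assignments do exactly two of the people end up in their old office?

Pick the 2 fixed positions: C(9,2) = 36 ways.
The other 7 form a derangement: !7 = 1854.
Total: 36 × 1854 = 66744.

66744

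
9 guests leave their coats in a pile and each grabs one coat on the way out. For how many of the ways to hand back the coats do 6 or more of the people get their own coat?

205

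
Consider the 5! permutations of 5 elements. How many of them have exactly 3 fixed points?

Choose which 3 of the 5 are fixed: C(5,3) = 10.
The other 2 form a derangement: !2 = 1.
Total: 10 × 1 = 10.

10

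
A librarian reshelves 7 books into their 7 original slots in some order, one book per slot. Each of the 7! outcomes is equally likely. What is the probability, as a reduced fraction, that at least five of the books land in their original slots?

11/2520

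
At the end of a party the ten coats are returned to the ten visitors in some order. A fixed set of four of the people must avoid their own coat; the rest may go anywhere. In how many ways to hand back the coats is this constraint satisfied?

2399760

Inclusion-exclusion on the 4 forbidden self-matches:
Σ_{j=0}^{4} (-1)^j C(4,j)(10-j)!
= C(4,0)·10! - C(4,1)·9! + C(4,2)·8! - C(4,3)·7! + C(4,4)·6!
= 3628800 - 1451520 + 241920 - 20160 + 720
= 2399760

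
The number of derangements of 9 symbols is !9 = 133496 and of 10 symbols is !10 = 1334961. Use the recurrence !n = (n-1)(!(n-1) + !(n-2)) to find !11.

!11 = (11-1)·(!10 + !9) = 10·(1334961 + 133496) = 10·1468457 = 14684570.

14684570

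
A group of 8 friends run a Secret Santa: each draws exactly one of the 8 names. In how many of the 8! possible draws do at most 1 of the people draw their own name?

# with exactly i fixed is C(8,i)·!(8-i); sum over i=0..1:
  i=0: C(8,0)·!8 = 1·14833 = 14833
  i=1: C(8,1)·!7 = 8·1854 = 14832
Total = 29665.

29665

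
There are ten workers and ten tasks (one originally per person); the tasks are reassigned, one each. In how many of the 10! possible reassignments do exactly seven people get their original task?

Choose which 7 of the 10 are fixed: C(10,7) = 120.
The remaining 3 must be deranged: !3 = 2.
Total: 120 × 2 = 240.

240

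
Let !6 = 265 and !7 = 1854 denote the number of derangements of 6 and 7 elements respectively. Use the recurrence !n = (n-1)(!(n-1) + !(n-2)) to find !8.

14833

!8 = (8-1)·(!7 + !6) = 7·(1854 + 265) = 7·2119 = 14833.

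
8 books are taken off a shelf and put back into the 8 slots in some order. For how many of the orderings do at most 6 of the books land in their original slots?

Sum C(8,i)·!(8-i) for i = 0..6:
  i=0: C(8,0)·!8 = 1·14833 = 14833
  i=1: C(8,1)·!7 = 8·1854 = 14832
  i=2: C(8,2)·!6 = 28·265 = 7420
  i=3: C(8,3)·!5 = 56·44 = 2464
  i=4: C(8,4)·!4 = 70·9 = 630
  i=5: C(8,5)·!3 = 56·2 = 112
  i=6: C(8,6)·!2 = 28·1 = 28
Total = 40319.

40319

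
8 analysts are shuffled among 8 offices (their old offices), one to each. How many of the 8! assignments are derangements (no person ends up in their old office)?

Recurrence: !8 = 7·(!7 + !6).
!8 = 7·(1854 + 265) = 7·2119 = 14833

14833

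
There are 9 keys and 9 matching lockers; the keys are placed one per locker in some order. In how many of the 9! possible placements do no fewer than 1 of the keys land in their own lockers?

229384

# with exactly i fixed is C(9,i)·!(9-i); sum over i=1..9:
  i=1: C(9,1)·!8 = 9·14833 = 133497
  i=2: C(9,2)·!7 = 36·1854 = 66744
  i=3: C(9,3)·!6 = 84·265 = 22260
  i=4: C(9,4)·!5 = 126·44 = 5544
  i=5: C(9,5)·!4 = 126·9 = 1134
  i=6: C(9,6)·!3 = 84·2 = 168
  i=7: C(9,7)·!2 = 36·1 = 36
  i=8: C(9,8)·!1 = 9·0 = 0
  i=9: C(9,9)·!0 = 1·1 = 1
Total = 229384.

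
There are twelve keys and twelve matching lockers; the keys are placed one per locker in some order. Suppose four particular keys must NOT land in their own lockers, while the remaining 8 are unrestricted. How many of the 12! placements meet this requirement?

Let A_j be the event that the j-th constrained one is fixed. By inclusion-exclusion over the 4 events:
Σ_{j=0}^{4} (-1)^j C(4,j)(12-j)!
= C(4,0)·12! - C(4,1)·11! + C(4,2)·10! - C(4,3)·9! + C(4,4)·8!
= 479001600 - 159667200 + 21772800 - 1451520 + 40320
= 339696000

339696000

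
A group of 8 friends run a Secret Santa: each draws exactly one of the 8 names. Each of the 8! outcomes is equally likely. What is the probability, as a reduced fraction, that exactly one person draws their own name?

103/280

Favorable outcomes: C(8,1)·!7 = 8·1854 = 14832.
Total outcomes: 8! = 40320.
Probability = 14832/40320 = 103/280.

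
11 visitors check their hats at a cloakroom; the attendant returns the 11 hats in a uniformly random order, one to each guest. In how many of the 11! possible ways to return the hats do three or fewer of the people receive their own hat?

Sum C(11,i)·!(11-i) for i = 0..3:
  i=0: C(11,0)·!11 = 1·14684570 = 14684570
  i=1: C(11,1)·!10 = 11·1334961 = 14684571
  i=2: C(11,2)·!9 = 55·133496 = 7342280
  i=3: C(11,3)·!8 = 165·14833 = 2447445
Total = 39158866.

39158866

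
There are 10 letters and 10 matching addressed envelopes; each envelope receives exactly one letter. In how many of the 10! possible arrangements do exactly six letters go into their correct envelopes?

1890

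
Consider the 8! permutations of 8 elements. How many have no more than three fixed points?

Sum C(8,i)·!(8-i) for i = 0..3:
  i=0: C(8,0)·!8 = 1·14833 = 14833
  i=1: C(8,1)·!7 = 8·1854 = 14832
  i=2: C(8,2)·!6 = 28·265 = 7420
  i=3: C(8,3)·!5 = 56·44 = 2464
Total = 39549.

39549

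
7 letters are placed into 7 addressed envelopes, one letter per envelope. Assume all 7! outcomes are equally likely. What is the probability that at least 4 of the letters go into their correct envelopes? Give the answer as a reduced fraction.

Favorable outcomes: Σ_{i≥4} C(7,i)·!(7-i) = 35·2 + 21·1 + 7·0 + 1·1 = 92.
Total outcomes: 7! = 5040.
Probability = 92/5040 = 23/1260.

23/1260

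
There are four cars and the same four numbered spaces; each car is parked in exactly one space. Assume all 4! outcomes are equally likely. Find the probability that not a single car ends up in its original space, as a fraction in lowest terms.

3/8

Favorable outcomes: !4 = 9.
Total outcomes: 4! = 24.
Probability = 9/24 = 3/8.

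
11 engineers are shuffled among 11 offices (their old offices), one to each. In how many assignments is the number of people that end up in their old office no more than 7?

39916414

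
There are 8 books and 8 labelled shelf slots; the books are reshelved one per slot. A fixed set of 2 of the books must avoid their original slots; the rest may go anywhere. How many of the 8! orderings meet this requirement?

30960

Inclusion-exclusion on the 2 forbidden self-matches:
Σ_{j=0}^{2} (-1)^j C(2,j)(8-j)!
= C(2,0)·8! - C(2,1)·7! + C(2,2)·6!
= 40320 - 10080 + 720
= 30960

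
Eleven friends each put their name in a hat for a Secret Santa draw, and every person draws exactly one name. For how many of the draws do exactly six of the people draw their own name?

20328

Choose which 6 of the 11 are fixed: C(11,6) = 462.
The remaining 5 must be deranged: !5 = 44.
Total: 462 × 44 = 20328.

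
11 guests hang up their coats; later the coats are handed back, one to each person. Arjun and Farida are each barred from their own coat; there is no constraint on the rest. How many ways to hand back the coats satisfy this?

Let A_j be the event that the j-th constrained one is fixed. By inclusion-exclusion over the 2 events:
Σ_{j=0}^{2} (-1)^j C(2,j)(11-j)!
= C(2,0)·11! - C(2,1)·10! + C(2,2)·9!
= 39916800 - 7257600 + 362880
= 33022080

33022080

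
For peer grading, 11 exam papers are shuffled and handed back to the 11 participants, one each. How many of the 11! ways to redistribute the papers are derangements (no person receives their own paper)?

!11 is the nearest integer to 11!/e.
11! = 39916800, and 39916800/e ≈ 14684570.08, so !11 = 14684570.

14684570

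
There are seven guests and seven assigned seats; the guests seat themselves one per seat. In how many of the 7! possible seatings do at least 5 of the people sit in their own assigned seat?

Sum C(7,i)·!(7-i) for i = 5..7:
  i=5: C(7,5)·!2 = 21·1 = 21
  i=6: C(7,6)·!1 = 7·0 = 0
  i=7: C(7,7)·!0 = 1·1 = 1
Total = 22.

22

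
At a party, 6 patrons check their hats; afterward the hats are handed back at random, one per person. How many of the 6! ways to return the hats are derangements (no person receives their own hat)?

Use !n = (n-1)(!(n-1) + !(n-2)).
!6 = 5·(44 + 9) = 5·53 = 265

265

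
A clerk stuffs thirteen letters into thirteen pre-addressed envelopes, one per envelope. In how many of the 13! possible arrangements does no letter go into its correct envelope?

!13 is the nearest integer to 13!/e.
13! = 6227020800, and 6227020800/e ≈ 2290792932.07, so !13 = 2290792932.

2290792932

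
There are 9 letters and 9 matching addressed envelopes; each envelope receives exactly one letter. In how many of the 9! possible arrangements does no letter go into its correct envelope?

133496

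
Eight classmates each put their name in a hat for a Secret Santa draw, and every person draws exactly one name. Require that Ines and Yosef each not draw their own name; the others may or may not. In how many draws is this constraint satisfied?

30960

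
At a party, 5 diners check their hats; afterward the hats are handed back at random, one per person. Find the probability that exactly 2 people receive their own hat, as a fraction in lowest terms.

1/6

Favorable outcomes: C(5,2)·!3 = 10·2 = 20.
Total outcomes: 5! = 120.
Probability = 20/120 = 1/6.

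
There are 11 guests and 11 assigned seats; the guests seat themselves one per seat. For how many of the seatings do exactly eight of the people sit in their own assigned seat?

330

Pick the 8 fixed positions: C(11,8) = 165 ways.
The remaining 3 must be deranged: !3 = 2.
Total: 165 × 2 = 330.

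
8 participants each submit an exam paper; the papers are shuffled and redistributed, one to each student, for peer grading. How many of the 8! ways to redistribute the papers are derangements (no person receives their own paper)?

14833

By inclusion-exclusion, !8 = Σ (-1)^k · 8!/k! for k=0..8
= 8! - 8!/1! + 8!/2! - 8!/3! + 8!/4! - 8!/5! + 8!/6! - 8!/7! + 8!/8!
= 40320 - 40320 + 20160 - 6720 + 1680 - 336 + 56 - 8 + 1
= 14833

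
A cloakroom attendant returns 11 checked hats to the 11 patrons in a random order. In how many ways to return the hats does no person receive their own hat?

Use !n = n·!(n-1) + (-1)^n.
!11 = 11·1334961 - 1 = 14684570

14684570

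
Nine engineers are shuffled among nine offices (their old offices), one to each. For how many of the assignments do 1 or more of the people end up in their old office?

229384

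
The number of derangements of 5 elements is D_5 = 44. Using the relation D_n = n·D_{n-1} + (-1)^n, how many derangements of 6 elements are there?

D_6 = 6·44 + 1 = 265.

265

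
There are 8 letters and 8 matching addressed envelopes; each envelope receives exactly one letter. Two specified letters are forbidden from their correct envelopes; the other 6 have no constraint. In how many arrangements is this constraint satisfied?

30960

Let A_j be the event that the j-th constrained one is fixed. By inclusion-exclusion over the 2 events:
Σ_{j=0}^{2} (-1)^j C(2,j)(8-j)!
= C(2,0)·8! - C(2,1)·7! + C(2,2)·6!
= 40320 - 10080 + 720
= 30960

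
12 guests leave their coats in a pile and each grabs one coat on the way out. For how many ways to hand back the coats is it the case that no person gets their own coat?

Recurrence: !12 = 11·(!11 + !10).
!12 = 11·(14684570 + 1334961) = 11·16019531 = 176214841

176214841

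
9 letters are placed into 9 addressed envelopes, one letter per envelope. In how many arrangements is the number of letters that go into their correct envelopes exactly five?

1134

Choose which 5 of the 9 are fixed: C(9,5) = 126.
The other 4 form a derangement: !4 = 9.
Total: 126 × 9 = 1134.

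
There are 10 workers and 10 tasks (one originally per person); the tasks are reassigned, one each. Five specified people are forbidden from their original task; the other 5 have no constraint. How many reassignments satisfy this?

2170680

Inclusion-exclusion on the 5 forbidden self-matches:
Σ_{j=0}^{5} (-1)^j C(5,j)(10-j)!
= C(5,0)·10! - C(5,1)·9! + C(5,2)·8! - C(5,3)·7! + C(5,4)·6! - C(5,5)·5!
= 3628800 - 1814400 + 403200 - 50400 + 3600 - 120
= 2170680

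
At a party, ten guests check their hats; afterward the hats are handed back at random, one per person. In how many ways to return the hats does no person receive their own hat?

Recurrence: !10 = 10·!9 + (-1)^10.
!10 = 10·133496 + 1 = 1334961

1334961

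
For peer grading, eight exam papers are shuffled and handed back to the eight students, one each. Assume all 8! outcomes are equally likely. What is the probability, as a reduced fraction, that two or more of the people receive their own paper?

Favorable outcomes: Σ_{i≥2} C(8,i)·!(8-i) = 28·265 + 56·44 + 70·9 + 56·2 + 28·1 + 8·0 + 1·1 = 10655.
Total outcomes: 8! = 40320.
Probability = 10655/40320 = 2131/8064.

2131/8064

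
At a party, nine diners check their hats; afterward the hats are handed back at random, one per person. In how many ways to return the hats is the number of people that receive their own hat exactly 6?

168

Pick the 6 fixed positions: C(9,6) = 84 ways.
The remaining 3 must be deranged: !3 = 2.
Total: 84 × 2 = 168.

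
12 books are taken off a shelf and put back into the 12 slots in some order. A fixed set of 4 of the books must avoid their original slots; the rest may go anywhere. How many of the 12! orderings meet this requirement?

Let A_j be the event that the j-th constrained one is fixed. By inclusion-exclusion over the 4 events:
Σ_{j=0}^{4} (-1)^j C(4,j)(12-j)!
= C(4,0)·12! - C(4,1)·11! + C(4,2)·10! - C(4,3)·9! + C(4,4)·8!
= 479001600 - 159667200 + 21772800 - 1451520 + 40320
= 339696000

339696000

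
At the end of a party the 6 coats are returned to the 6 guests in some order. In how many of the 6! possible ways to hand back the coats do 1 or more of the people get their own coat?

Sum C(6,i)·!(6-i) for i = 1..6:
  i=1: C(6,1)·!5 = 6·44 = 264
  i=2: C(6,2)·!4 = 15·9 = 135
  i=3: C(6,3)·!3 = 20·2 = 40
  i=4: C(6,4)·!2 = 15·1 = 15
  i=5: C(6,5)·!1 = 6·0 = 0
  i=6: C(6,6)·!0 = 1·1 = 1
Total = 455.

455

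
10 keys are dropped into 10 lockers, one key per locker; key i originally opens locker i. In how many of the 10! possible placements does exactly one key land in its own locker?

1334960

Pick the single fixed position: C(10,1) = 10 ways.
The other 9 form a derangement: !9 = 133496.
Total: 10 × 133496 = 1334960.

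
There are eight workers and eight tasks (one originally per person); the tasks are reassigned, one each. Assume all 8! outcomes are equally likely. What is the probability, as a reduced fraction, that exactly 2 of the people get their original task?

53/288

Favorable outcomes: C(8,2)·!6 = 28·265 = 7420.
Total outcomes: 8! = 40320.
Probability = 7420/40320 = 53/288.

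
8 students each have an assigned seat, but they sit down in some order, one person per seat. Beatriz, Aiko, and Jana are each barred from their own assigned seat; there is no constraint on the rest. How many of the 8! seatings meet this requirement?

27240

Let A_j be the event that the j-th constrained one is fixed. By inclusion-exclusion over the 3 events:
Σ_{j=0}^{3} (-1)^j C(3,j)(8-j)!
= C(3,0)·8! - C(3,1)·7! + C(3,2)·6! - C(3,3)·5!
= 40320 - 15120 + 2160 - 120
= 27240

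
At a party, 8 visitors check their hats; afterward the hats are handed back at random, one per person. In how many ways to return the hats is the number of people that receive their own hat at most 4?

40179

Sum C(8,i)·!(8-i) for i = 0..4:
  i=0: C(8,0)·!8 = 1·14833 = 14833
  i=1: C(8,1)·!7 = 8·1854 = 14832
  i=2: C(8,2)·!6 = 28·265 = 7420
  i=3: C(8,3)·!5 = 56·44 = 2464
  i=4: C(8,4)·!4 = 70·9 = 630
Total = 40179.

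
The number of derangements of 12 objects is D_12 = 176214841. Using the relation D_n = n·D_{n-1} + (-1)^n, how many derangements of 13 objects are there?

2290792932

D_13 = 13·176214841 - 1 = 2290792932.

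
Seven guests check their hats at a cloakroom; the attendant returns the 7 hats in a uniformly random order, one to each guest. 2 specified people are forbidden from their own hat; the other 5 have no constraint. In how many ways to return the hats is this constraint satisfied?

3720

Let A_j be the event that the j-th constrained one is fixed. By inclusion-exclusion over the 2 events:
Σ_{j=0}^{2} (-1)^j C(2,j)(7-j)!
= C(2,0)·7! - C(2,1)·6! + C(2,2)·5!
= 5040 - 1440 + 120
= 3720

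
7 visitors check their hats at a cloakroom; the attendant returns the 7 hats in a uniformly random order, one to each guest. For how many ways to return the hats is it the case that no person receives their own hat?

1854

The subfactorial !7 = [7!/e] (nearest integer).
7! = 5040, and 5040/e ≈ 1854.11, so !7 = 1854.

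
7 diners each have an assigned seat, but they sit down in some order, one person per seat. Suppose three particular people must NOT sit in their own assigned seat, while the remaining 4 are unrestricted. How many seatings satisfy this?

3216

Inclusion-exclusion on the 3 forbidden self-matches:
Σ_{j=0}^{3} (-1)^j C(3,j)(7-j)!
= C(3,0)·7! - C(3,1)·6! + C(3,2)·5! - C(3,3)·4!
= 5040 - 2160 + 360 - 24
= 3216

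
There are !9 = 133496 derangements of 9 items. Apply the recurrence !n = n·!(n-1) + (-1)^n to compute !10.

!10 = 10·133496 + 1 = 1334961.

1334961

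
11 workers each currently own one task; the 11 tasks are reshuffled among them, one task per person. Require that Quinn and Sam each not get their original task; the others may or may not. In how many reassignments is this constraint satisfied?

Let A_j be the event that the j-th constrained one is fixed. By inclusion-exclusion over the 2 events:
Σ_{j=0}^{2} (-1)^j C(2,j)(11-j)!
= C(2,0)·11! - C(2,1)·10! + C(2,2)·9!
= 39916800 - 7257600 + 362880
= 33022080

33022080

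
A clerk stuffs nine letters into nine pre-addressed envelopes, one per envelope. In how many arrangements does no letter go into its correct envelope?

133496

Use !n = (n-1)(!(n-1) + !(n-2)).
!9 = 8·(14833 + 1854) = 8·16687 = 133496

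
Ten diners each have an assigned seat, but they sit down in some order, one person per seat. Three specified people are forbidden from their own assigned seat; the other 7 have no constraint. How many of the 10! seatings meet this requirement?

2656080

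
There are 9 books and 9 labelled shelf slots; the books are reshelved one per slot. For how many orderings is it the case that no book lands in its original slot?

133496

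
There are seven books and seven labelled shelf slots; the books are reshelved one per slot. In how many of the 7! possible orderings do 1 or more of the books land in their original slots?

# with exactly i fixed is C(7,i)·!(7-i); sum over i=1..7:
  i=1: C(7,1)·!6 = 7·265 = 1855
  i=2: C(7,2)·!5 = 21·44 = 924
  i=3: C(7,3)·!4 = 35·9 = 315
  i=4: C(7,4)·!3 = 35·2 = 70
  i=5: C(7,5)·!2 = 21·1 = 21
  i=6: C(7,6)·!1 = 7·0 = 0
  i=7: C(7,7)·!0 = 1·1 = 1
Total = 3186.

3186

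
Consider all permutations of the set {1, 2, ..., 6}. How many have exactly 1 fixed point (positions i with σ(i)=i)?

Pick the single fixed position: C(6,1) = 6 ways.
The other 5 form a derangement: !5 = 44.
Total: 6 × 44 = 264.

264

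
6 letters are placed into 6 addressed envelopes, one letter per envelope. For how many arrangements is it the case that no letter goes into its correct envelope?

265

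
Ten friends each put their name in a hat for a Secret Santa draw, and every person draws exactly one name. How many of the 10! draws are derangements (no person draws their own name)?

1334961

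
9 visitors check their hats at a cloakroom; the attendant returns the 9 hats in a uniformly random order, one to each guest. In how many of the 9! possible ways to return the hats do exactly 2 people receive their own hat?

Pick the 2 fixed positions: C(9,2) = 36 ways.
The remaining 7 must be deranged: !7 = 1854.
Total: 36 × 1854 = 66744.

66744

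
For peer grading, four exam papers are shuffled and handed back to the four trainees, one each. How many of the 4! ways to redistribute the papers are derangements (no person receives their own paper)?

9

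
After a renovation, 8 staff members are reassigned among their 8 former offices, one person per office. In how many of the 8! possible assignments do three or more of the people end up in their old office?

3235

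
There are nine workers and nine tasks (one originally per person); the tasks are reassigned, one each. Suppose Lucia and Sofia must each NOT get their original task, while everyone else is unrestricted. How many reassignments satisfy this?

287280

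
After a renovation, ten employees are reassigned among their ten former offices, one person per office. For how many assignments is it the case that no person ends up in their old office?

1334961

By inclusion-exclusion, !10 = Σ (-1)^k · 10!/k! for k=0..10
= 10! - 10!/1! + 10!/2! - 10!/3! + 10!/4! - 10!/5! + 10!/6! - 10!/7! + 10!/8! - 10!/9! + 10!/10!
= 3628800 - 3628800 + 1814400 - 604800 + 151200 - 30240 + 5040 - 720 + 90 - 10 + 1
= 1334961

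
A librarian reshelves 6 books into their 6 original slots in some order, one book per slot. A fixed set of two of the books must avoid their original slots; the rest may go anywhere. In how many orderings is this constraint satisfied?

504

Let A_j be the event that the j-th constrained one is fixed. By inclusion-exclusion over the 2 events:
Σ_{j=0}^{2} (-1)^j C(2,j)(6-j)!
= C(2,0)·6! - C(2,1)·5! + C(2,2)·4!
= 720 - 240 + 24
= 504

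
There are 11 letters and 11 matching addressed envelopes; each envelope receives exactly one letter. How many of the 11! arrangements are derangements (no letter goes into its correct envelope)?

14684570

The subfactorial !11 = [11!/e] (nearest integer).
11! = 39916800, and 39916800/e ≈ 14684570.08, so !11 = 14684570.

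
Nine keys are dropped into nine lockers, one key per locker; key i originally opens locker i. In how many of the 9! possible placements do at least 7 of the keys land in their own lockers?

# with exactly i fixed is C(9,i)·!(9-i); sum over i=7..9:
  i=7: C(9,7)·!2 = 36·1 = 36
  i=8: C(9,8)·!1 = 9·0 = 0
  i=9: C(9,9)·!0 = 1·1 = 1
Total = 37.

37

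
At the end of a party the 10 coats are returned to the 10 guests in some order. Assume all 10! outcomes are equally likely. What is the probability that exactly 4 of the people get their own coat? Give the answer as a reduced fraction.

53/3456

Favorable outcomes: C(10,4)·!6 = 210·265 = 55650.
Total outcomes: 10! = 3628800.
Probability = 55650/3628800 = 53/3456.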